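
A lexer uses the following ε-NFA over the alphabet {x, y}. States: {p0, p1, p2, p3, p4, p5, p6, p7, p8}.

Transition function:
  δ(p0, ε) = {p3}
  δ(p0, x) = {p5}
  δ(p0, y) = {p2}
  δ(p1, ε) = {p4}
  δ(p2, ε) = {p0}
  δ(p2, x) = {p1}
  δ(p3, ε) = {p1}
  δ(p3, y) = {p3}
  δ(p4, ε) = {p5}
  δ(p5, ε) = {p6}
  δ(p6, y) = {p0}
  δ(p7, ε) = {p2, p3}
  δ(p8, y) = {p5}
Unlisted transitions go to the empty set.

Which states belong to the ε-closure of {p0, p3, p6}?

Start with {p0, p3, p6}.
From p3 via ε: add p1.
From p1 via ε: add p4.
From p4 via ε: add p5.
No new states can be added; the closed set is {p0, p1, p3, p4, p5, p6}.

{p0, p1, p3, p4, p5, p6}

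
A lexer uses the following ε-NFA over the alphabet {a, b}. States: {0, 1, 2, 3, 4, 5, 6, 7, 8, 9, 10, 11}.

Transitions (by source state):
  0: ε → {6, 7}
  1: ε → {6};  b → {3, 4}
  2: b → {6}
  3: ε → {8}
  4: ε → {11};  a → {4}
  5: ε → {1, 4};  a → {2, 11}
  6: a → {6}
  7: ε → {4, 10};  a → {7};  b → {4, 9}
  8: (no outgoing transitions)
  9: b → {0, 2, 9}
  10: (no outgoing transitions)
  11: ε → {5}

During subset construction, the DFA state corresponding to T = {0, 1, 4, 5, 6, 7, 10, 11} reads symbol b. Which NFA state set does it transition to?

{1, 3, 4, 5, 6, 8, 9, 11}

1 on b → {3, 4}.
7 on b → {4, 9}.
No b-transition from 0, 4, 5, 6, 10, 11.
Union after reading b: {3, 4, 9}.
Now take the ε-closure:
From 3 via ε: add 8.
From 4 via ε: add 11.
From 11 via ε: add 5.
From 5 via ε: add 1.
From 1 via ε: add 6.
No new states can be added; the closed set is {1, 3, 4, 5, 6, 8, 9, 11}.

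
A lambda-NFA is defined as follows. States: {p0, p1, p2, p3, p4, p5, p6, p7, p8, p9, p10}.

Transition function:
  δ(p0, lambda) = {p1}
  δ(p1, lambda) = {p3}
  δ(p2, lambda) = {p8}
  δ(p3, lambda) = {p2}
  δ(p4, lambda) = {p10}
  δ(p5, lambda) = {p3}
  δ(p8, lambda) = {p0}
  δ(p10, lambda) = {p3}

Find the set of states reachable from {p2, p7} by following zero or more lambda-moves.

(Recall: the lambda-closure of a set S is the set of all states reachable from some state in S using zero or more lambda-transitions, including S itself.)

Start with {p2, p7}.
From p2 via lambda: add p8.
From p8 via lambda: add p0.
From p0 via lambda: add p1.
From p1 via lambda: add p3.
No new states can be added; the closed set is {p0, p1, p2, p3, p7, p8}.

{p0, p1, p2, p3, p7, p8}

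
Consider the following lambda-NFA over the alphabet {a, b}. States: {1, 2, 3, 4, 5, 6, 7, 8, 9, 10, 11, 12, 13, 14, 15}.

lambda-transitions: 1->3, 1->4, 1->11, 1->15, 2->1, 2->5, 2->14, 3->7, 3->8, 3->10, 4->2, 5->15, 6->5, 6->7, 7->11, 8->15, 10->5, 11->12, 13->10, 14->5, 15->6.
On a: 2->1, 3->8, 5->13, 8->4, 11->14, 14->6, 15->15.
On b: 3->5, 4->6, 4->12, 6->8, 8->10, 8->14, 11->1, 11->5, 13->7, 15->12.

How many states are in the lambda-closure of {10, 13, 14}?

Start with {10, 13, 14}.
From 10 via lambda: add 5.
From 5 via lambda: add 15.
From 15 via lambda: add 6.
From 6 via lambda: add 7.
From 7 via lambda: add 11.
From 11 via lambda: add 12.
lambda-closure = {5, 6, 7, 10, 11, 12, 13, 14, 15}, which has 9 states.

9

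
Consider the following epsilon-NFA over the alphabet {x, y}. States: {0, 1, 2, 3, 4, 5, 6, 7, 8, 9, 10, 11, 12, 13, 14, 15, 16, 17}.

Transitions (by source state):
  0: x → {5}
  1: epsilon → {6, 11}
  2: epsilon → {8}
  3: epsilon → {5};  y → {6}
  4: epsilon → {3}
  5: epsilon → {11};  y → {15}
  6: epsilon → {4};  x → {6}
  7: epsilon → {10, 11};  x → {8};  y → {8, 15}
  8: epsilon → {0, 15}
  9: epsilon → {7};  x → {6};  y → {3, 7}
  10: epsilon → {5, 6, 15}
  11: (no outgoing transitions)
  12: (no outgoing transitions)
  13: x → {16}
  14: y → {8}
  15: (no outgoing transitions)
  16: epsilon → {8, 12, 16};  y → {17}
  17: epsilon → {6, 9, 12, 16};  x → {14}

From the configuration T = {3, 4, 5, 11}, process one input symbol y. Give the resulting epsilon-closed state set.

3 on y → {6}.
5 on y → {15}.
No y-transition from 4, 11.
Union after reading y: {6, 15}.
Now take the epsilon-closure:
From 6 via epsilon: add 4.
From 4 via epsilon: add 3.
From 3 via epsilon: add 5.
From 5 via epsilon: add 11.
No new states can be added; the closed set is {3, 4, 5, 6, 11, 15}.

{3, 4, 5, 6, 11, 15}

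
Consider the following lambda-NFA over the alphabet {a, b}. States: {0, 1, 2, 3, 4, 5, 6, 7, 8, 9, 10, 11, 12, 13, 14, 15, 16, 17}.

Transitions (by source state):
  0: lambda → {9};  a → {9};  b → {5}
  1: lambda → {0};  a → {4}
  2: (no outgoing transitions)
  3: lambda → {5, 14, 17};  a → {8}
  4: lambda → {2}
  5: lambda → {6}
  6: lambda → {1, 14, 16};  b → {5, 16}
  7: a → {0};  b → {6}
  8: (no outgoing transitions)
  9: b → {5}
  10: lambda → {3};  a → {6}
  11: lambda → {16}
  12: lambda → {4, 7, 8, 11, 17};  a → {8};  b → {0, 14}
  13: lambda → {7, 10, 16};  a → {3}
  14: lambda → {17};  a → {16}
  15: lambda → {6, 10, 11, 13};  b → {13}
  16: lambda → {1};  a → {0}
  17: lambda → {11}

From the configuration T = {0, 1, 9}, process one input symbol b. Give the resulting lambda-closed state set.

0 on b → {5}.
9 on b → {5}.
No b-transition from 1.
Union after reading b: {5}.
Now take the lambda-closure:
From 5 via lambda: add 6.
From 6 via lambda: add 1, 14, 16.
From 1 via lambda: add 0.
From 14 via lambda: add 17.
From 0 via lambda: add 9.
From 17 via lambda: add 11.
No new states can be added; the closed set is {0, 1, 5, 6, 9, 11, 14, 16, 17}.

{0, 1, 5, 6, 9, 11, 14, 16, 17}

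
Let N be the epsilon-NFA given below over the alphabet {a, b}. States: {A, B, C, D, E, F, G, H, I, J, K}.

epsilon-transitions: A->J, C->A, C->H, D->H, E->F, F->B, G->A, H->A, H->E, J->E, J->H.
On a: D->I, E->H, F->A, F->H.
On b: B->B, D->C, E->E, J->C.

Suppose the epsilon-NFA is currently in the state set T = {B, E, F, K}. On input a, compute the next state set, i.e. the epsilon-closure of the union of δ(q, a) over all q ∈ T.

{A, B, E, F, H, J}

E on a → {H}.
F on a → {A, H}.
No a-transition from B, K.
Union after reading a: {A, H}.
Now take the epsilon-closure:
From A via epsilon: add J.
From H via epsilon: add E.
From E via epsilon: add F.
From F via epsilon: add B.
No new states can be added; the closed set is {A, B, E, F, H, J}.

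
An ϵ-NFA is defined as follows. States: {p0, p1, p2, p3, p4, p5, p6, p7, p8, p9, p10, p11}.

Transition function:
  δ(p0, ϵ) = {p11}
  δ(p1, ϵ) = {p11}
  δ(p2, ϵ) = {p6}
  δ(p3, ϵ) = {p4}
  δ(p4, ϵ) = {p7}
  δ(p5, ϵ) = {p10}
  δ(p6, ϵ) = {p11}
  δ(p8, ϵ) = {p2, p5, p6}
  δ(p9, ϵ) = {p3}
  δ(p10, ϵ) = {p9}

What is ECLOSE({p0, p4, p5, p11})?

Start with {p0, p4, p5, p11}.
From p4 via ϵ: add p7.
From p5 via ϵ: add p10.
From p10 via ϵ: add p9.
From p9 via ϵ: add p3.
No new states can be added; the closed set is {p0, p3, p4, p5, p7, p9, p10, p11}.

{p0, p3, p4, p5, p7, p9, p10, p11}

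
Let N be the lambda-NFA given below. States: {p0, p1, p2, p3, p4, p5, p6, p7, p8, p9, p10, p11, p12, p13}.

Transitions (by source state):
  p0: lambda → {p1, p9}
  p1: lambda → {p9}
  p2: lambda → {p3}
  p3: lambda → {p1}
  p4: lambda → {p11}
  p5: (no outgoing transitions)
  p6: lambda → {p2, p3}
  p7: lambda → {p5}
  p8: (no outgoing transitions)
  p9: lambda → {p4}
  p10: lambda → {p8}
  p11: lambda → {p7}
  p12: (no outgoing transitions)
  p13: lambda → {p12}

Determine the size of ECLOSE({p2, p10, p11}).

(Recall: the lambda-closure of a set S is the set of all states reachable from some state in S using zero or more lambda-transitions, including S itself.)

Start with {p2, p10, p11}.
From p2 via lambda: add p3.
From p10 via lambda: add p8.
From p11 via lambda: add p7.
From p3 via lambda: add p1.
From p7 via lambda: add p5.
From p1 via lambda: add p9.
From p9 via lambda: add p4.
lambda-closure = {p1, p2, p3, p4, p5, p7, p8, p9, p10, p11}, which has 10 states.

10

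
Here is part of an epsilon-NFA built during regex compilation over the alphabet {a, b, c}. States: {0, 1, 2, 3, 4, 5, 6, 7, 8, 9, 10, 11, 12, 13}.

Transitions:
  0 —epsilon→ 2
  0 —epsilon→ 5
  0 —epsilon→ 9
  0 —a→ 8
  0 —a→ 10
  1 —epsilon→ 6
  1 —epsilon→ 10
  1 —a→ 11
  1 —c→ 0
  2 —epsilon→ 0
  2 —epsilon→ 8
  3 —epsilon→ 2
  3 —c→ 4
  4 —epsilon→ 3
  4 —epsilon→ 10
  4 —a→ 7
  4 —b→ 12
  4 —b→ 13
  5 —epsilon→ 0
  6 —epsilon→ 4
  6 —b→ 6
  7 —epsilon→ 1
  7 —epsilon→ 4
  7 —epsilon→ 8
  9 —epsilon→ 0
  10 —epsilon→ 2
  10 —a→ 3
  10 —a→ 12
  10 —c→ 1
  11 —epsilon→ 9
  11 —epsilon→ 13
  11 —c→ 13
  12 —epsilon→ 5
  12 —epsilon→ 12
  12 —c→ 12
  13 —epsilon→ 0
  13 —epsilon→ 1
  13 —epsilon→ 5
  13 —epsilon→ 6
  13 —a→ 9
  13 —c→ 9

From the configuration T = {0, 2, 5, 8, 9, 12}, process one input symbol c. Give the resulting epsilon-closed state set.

{0, 2, 5, 8, 9, 12}

12 on c → {12}.
No c-transition from 0, 2, 5, 8, 9.
Union after reading c: {12}.
Now take the epsilon-closure:
From 12 via epsilon: add 5.
From 5 via epsilon: add 0.
From 0 via epsilon: add 2, 9.
From 2 via epsilon: add 8.
No new states can be added; the closed set is {0, 2, 5, 8, 9, 12}.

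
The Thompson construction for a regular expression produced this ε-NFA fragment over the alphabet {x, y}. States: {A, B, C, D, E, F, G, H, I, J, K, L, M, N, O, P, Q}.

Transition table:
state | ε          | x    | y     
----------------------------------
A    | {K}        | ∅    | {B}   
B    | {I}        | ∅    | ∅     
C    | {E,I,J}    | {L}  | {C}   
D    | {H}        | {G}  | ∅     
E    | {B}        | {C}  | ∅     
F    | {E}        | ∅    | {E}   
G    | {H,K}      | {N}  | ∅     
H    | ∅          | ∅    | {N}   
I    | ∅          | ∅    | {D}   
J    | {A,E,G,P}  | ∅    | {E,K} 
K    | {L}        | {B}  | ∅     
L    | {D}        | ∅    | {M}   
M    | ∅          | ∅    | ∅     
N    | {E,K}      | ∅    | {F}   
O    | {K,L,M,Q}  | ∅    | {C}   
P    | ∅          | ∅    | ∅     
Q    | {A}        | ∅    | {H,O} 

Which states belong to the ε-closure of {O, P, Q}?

Start with {O, P, Q}.
From O via ε: add K, L, M.
From Q via ε: add A.
From L via ε: add D.
From D via ε: add H.
No new states can be added; the closed set is {A, D, H, K, L, M, O, P, Q}.

{A, D, H, K, L, M, O, P, Q}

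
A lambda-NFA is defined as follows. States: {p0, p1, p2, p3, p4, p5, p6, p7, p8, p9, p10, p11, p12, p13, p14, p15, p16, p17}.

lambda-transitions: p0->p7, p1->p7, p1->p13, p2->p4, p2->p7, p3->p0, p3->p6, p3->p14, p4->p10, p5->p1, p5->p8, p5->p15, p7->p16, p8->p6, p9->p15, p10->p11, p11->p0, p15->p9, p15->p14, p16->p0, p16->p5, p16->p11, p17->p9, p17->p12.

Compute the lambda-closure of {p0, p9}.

{p0, p1, p5, p6, p7, p8, p9, p11, p13, p14, p15, p16}

Start with {p0, p9}.
From p0 via lambda: add p7.
From p9 via lambda: add p15.
From p7 via lambda: add p16.
From p15 via lambda: add p14.
From p16 via lambda: add p5, p11.
From p5 via lambda: add p1, p8.
From p1 via lambda: add p13.
From p8 via lambda: add p6.
No new states can be added; the closed set is {p0, p1, p5, p6, p7, p8, p9, p11, p13, p14, p15, p16}.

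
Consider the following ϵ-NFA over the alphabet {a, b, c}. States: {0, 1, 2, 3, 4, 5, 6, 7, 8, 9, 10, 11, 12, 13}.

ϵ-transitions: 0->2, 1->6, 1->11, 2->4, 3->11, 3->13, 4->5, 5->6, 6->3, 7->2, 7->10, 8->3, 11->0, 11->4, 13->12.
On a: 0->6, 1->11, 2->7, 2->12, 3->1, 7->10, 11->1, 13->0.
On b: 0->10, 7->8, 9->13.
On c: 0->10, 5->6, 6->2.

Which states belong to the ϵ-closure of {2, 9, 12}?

{0, 2, 3, 4, 5, 6, 9, 11, 12, 13}

Start with {2, 9, 12}.
From 2 via ϵ: add 4.
From 4 via ϵ: add 5.
From 5 via ϵ: add 6.
From 6 via ϵ: add 3.
From 3 via ϵ: add 11, 13.
From 11 via ϵ: add 0.
No new states can be added; the closed set is {0, 2, 3, 4, 5, 6, 9, 11, 12, 13}.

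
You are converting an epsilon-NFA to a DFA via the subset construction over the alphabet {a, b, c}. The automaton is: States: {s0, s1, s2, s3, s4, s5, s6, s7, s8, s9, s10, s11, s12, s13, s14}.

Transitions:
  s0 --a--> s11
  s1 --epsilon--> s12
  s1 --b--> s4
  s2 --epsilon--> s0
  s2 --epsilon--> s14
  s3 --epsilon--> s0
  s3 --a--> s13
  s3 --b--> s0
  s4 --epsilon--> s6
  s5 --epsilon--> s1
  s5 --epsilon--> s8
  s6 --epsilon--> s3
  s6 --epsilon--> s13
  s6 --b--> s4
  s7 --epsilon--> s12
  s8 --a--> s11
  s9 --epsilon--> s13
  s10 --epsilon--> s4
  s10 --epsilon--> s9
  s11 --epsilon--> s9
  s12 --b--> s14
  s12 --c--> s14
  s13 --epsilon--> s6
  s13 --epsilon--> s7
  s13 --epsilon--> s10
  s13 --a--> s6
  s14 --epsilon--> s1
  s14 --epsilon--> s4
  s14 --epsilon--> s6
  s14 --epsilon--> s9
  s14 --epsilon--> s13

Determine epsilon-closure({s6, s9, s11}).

{s0, s3, s4, s6, s7, s9, s10, s11, s12, s13}

Start with {s6, s9, s11}.
From s6 via epsilon: add s3, s13.
From s3 via epsilon: add s0.
From s13 via epsilon: add s7, s10.
From s7 via epsilon: add s12.
From s10 via epsilon: add s4.
No new states can be added; the closed set is {s0, s3, s4, s6, s7, s9, s10, s11, s12, s13}.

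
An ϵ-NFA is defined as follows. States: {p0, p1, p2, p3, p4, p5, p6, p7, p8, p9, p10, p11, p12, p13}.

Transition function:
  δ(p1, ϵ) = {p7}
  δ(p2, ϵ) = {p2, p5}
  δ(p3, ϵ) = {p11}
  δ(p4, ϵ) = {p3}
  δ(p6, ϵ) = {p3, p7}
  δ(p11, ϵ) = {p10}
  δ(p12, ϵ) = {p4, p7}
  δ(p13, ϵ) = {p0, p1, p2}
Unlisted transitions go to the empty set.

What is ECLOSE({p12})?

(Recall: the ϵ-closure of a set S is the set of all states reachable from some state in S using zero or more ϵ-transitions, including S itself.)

{p3, p4, p7, p10, p11, p12}

Start with {p12}.
From p12 via ϵ: add p4, p7.
From p4 via ϵ: add p3.
From p3 via ϵ: add p11.
From p11 via ϵ: add p10.
No new states can be added; the closed set is {p3, p4, p7, p10, p11, p12}.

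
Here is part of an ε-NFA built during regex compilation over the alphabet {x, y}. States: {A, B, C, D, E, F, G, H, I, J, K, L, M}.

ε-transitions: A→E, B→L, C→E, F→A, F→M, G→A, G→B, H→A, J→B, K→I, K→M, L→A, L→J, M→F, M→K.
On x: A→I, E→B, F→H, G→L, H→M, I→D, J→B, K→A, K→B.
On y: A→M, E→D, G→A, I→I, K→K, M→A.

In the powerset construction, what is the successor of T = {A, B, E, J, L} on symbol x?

A on x → {I}.
E on x → {B}.
J on x → {B}.
No x-transition from B, L.
Union after reading x: {B, I}.
Now take the ε-closure:
From B via ε: add L.
From L via ε: add A, J.
From A via ε: add E.
No new states can be added; the closed set is {A, B, E, I, J, L}.

{A, B, E, I, J, L}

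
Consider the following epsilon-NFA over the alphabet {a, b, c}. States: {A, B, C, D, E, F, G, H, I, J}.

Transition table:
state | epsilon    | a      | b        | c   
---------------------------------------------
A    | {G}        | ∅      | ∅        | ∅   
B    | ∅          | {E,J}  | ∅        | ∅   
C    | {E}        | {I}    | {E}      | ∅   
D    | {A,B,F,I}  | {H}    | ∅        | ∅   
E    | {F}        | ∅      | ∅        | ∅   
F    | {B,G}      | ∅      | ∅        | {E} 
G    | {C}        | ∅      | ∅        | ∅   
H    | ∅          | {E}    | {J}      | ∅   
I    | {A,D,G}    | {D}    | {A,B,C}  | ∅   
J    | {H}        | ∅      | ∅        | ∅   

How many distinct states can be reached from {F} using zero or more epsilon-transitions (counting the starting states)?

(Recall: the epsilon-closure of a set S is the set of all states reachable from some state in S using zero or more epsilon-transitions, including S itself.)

Start with {F}.
From F via epsilon: add B, G.
From G via epsilon: add C.
From C via epsilon: add E.
epsilon-closure = {B, C, E, F, G}, which has 5 states.

5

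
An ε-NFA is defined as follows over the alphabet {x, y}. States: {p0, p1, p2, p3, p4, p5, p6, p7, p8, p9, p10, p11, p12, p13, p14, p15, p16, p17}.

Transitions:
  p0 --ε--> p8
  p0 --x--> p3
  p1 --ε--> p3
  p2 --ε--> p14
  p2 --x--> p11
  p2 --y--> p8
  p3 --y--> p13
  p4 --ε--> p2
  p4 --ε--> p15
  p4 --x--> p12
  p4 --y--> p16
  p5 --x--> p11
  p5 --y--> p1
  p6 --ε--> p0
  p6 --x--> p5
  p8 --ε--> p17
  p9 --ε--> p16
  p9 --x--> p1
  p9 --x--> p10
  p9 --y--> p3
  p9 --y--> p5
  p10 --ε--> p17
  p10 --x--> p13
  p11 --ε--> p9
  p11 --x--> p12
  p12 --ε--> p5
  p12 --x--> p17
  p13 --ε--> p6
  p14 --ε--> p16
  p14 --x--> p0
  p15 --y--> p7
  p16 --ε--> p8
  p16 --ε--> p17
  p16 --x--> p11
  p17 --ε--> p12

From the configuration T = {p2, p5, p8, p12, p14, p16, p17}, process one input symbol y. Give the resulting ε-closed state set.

{p1, p3, p5, p8, p12, p17}

p2 on y → {p8}.
p5 on y → {p1}.
No y-transition from p8, p12, p14, p16, p17.
Union after reading y: {p1, p8}.
Now take the ε-closure:
From p1 via ε: add p3.
From p8 via ε: add p17.
From p17 via ε: add p12.
From p12 via ε: add p5.
No new states can be added; the closed set is {p1, p3, p5, p8, p12, p17}.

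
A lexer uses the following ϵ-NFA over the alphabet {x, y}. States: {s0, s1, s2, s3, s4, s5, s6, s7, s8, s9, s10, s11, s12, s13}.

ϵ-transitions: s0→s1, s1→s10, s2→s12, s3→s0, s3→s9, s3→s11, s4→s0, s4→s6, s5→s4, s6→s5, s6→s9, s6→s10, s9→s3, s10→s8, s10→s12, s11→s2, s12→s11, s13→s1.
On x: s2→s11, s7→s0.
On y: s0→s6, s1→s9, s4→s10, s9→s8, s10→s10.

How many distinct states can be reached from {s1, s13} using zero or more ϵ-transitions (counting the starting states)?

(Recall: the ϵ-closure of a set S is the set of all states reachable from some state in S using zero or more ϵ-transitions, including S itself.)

Start with {s1, s13}.
From s1 via ϵ: add s10.
From s10 via ϵ: add s8, s12.
From s12 via ϵ: add s11.
From s11 via ϵ: add s2.
ϵ-closure = {s1, s2, s8, s10, s11, s12, s13}, which has 7 states.

7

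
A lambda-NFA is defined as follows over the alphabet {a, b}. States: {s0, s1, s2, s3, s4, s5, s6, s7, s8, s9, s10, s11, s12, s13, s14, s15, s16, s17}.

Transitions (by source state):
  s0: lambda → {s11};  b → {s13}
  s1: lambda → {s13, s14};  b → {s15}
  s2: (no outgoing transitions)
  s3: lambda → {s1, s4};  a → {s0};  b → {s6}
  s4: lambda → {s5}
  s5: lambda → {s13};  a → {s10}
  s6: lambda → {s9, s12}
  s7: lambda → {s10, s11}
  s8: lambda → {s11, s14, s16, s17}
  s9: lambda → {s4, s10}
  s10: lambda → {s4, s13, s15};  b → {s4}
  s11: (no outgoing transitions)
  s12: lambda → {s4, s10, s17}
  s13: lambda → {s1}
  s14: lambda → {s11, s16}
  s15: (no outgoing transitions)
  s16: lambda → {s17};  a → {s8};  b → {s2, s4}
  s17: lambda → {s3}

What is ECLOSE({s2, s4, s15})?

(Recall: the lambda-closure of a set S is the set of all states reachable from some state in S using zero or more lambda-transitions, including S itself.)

Start with {s2, s4, s15}.
From s4 via lambda: add s5.
From s5 via lambda: add s13.
From s13 via lambda: add s1.
From s1 via lambda: add s14.
From s14 via lambda: add s11, s16.
From s16 via lambda: add s17.
From s17 via lambda: add s3.
No new states can be added; the closed set is {s1, s2, s3, s4, s5, s11, s13, s14, s15, s16, s17}.

{s1, s2, s3, s4, s5, s11, s13, s14, s15, s16, s17}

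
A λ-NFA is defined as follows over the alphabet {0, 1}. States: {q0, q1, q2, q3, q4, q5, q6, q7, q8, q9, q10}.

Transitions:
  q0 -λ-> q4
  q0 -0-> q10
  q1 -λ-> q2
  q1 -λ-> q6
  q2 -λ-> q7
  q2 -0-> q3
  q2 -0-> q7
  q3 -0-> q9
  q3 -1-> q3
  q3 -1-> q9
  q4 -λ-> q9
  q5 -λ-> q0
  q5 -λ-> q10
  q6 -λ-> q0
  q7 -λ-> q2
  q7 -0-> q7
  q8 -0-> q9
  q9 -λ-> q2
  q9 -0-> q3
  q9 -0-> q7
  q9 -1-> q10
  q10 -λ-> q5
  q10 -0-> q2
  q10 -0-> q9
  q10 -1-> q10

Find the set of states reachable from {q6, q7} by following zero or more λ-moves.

Start with {q6, q7}.
From q6 via λ: add q0.
From q7 via λ: add q2.
From q0 via λ: add q4.
From q4 via λ: add q9.
No new states can be added; the closed set is {q0, q2, q4, q6, q7, q9}.

{q0, q2, q4, q6, q7, q9}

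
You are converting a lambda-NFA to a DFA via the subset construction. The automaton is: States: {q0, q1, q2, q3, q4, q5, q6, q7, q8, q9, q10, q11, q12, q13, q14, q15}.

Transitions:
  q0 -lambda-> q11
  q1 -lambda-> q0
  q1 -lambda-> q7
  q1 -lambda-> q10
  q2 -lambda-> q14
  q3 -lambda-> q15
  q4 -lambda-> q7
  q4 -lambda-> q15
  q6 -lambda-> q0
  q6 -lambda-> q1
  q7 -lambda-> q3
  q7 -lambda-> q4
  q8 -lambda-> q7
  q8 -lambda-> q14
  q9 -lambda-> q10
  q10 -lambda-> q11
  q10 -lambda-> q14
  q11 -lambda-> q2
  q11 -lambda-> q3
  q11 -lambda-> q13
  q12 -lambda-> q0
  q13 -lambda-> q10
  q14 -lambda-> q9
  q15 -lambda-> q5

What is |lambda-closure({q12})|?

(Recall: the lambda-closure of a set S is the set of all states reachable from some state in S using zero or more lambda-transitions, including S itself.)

11

Start with {q12}.
From q12 via lambda: add q0.
From q0 via lambda: add q11.
From q11 via lambda: add q2, q3, q13.
From q2 via lambda: add q14.
From q3 via lambda: add q15.
From q13 via lambda: add q10.
From q14 via lambda: add q9.
From q15 via lambda: add q5.
lambda-closure = {q0, q2, q3, q5, q9, q10, q11, q12, q13, q14, q15}, which has 11 states.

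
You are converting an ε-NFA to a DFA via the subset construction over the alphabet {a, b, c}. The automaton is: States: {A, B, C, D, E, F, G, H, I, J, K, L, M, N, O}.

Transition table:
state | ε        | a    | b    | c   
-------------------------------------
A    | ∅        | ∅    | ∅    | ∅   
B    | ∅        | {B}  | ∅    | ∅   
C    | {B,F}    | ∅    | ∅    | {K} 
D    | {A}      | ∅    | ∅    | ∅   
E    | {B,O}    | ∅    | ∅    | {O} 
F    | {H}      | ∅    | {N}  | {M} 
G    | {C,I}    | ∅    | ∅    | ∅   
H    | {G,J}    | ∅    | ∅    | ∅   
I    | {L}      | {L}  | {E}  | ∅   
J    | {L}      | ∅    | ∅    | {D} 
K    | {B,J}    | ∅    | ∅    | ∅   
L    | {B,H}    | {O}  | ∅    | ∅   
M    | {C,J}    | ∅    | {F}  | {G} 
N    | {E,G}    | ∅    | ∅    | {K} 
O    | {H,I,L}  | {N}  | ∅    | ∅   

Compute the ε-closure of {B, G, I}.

{B, C, F, G, H, I, J, L}

Start with {B, G, I}.
From G via ε: add C.
From I via ε: add L.
From C via ε: add F.
From L via ε: add H.
From H via ε: add J.
No new states can be added; the closed set is {B, C, F, G, H, I, J, L}.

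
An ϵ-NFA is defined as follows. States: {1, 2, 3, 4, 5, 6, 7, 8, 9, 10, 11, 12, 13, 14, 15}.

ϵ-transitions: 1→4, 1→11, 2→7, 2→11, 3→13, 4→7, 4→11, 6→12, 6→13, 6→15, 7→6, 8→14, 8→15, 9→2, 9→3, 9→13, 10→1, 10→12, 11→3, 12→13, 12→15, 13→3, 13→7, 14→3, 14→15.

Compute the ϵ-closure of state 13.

{3, 6, 7, 12, 13, 15}

Start with {13}.
From 13 via ϵ: add 3, 7.
From 7 via ϵ: add 6.
From 6 via ϵ: add 12, 15.
No new states can be added; the closed set is {3, 6, 7, 12, 13, 15}.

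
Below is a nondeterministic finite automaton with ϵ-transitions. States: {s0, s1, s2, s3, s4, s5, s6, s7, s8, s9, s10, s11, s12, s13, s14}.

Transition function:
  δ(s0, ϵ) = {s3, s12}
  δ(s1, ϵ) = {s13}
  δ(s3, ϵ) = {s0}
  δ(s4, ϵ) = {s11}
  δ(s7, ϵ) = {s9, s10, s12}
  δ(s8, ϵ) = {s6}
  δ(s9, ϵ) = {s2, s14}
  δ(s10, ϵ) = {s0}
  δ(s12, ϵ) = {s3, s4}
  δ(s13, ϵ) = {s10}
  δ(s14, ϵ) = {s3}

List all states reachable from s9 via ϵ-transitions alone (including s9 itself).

Start with {s9}.
From s9 via ϵ: add s2, s14.
From s14 via ϵ: add s3.
From s3 via ϵ: add s0.
From s0 via ϵ: add s12.
From s12 via ϵ: add s4.
From s4 via ϵ: add s11.
No new states can be added; the closed set is {s0, s2, s3, s4, s9, s11, s12, s14}.

{s0, s2, s3, s4, s9, s11, s12, s14}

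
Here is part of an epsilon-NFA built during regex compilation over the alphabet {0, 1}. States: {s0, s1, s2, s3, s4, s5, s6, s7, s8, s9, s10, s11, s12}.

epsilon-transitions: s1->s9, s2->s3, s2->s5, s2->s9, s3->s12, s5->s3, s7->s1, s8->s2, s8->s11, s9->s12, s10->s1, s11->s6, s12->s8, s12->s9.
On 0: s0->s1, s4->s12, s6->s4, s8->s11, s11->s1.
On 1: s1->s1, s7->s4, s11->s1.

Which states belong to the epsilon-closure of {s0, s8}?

{s0, s2, s3, s5, s6, s8, s9, s11, s12}

Start with {s0, s8}.
From s8 via epsilon: add s2, s11.
From s2 via epsilon: add s3, s5, s9.
From s11 via epsilon: add s6.
From s3 via epsilon: add s12.
No new states can be added; the closed set is {s0, s2, s3, s5, s6, s8, s9, s11, s12}.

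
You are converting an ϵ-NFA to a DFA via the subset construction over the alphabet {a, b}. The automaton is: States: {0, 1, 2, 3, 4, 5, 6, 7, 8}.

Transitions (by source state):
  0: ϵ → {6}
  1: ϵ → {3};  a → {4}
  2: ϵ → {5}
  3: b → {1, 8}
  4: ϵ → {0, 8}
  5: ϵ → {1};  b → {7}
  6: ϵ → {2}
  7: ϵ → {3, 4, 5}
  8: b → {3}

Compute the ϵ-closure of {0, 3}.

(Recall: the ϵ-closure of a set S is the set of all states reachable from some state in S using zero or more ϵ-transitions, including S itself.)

Start with {0, 3}.
From 0 via ϵ: add 6.
From 6 via ϵ: add 2.
From 2 via ϵ: add 5.
From 5 via ϵ: add 1.
No new states can be added; the closed set is {0, 1, 2, 3, 5, 6}.

{0, 1, 2, 3, 5, 6}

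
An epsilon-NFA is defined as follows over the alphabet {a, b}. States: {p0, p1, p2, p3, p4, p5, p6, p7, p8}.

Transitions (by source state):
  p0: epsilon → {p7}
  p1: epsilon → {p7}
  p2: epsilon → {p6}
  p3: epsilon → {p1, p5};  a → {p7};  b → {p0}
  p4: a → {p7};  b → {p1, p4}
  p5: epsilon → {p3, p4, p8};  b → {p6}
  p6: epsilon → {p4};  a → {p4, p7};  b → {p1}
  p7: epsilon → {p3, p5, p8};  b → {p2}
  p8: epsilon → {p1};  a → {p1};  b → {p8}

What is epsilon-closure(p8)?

Start with {p8}.
From p8 via epsilon: add p1.
From p1 via epsilon: add p7.
From p7 via epsilon: add p3, p5.
From p5 via epsilon: add p4.
No new states can be added; the closed set is {p1, p3, p4, p5, p7, p8}.

{p1, p3, p4, p5, p7, p8}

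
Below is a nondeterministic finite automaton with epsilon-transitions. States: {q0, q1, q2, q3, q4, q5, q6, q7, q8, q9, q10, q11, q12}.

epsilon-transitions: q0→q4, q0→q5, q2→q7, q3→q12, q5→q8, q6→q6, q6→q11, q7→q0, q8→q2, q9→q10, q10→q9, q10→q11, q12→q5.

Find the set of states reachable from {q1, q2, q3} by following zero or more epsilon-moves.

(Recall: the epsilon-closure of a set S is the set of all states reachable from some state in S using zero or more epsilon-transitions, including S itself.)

{q0, q1, q2, q3, q4, q5, q7, q8, q12}

Start with {q1, q2, q3}.
From q2 via epsilon: add q7.
From q3 via epsilon: add q12.
From q7 via epsilon: add q0.
From q12 via epsilon: add q5.
From q0 via epsilon: add q4.
From q5 via epsilon: add q8.
No new states can be added; the closed set is {q0, q1, q2, q3, q4, q5, q7, q8, q12}.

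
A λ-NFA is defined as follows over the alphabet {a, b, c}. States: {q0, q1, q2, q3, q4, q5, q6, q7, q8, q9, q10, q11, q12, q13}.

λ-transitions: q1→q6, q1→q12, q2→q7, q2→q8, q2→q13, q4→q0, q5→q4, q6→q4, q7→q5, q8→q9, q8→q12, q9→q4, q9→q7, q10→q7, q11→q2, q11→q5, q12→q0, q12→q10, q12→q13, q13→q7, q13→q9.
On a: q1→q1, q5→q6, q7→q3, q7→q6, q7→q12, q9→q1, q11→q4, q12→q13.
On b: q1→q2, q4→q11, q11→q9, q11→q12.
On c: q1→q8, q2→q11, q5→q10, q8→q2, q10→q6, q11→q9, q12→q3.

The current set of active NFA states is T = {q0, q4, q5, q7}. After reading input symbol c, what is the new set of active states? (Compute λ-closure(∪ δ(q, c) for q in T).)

{q0, q4, q5, q7, q10}

q5 on c → {q10}.
No c-transition from q0, q4, q7.
Union after reading c: {q10}.
Now take the λ-closure:
From q10 via λ: add q7.
From q7 via λ: add q5.
From q5 via λ: add q4.
From q4 via λ: add q0.
No new states can be added; the closed set is {q0, q4, q5, q7, q10}.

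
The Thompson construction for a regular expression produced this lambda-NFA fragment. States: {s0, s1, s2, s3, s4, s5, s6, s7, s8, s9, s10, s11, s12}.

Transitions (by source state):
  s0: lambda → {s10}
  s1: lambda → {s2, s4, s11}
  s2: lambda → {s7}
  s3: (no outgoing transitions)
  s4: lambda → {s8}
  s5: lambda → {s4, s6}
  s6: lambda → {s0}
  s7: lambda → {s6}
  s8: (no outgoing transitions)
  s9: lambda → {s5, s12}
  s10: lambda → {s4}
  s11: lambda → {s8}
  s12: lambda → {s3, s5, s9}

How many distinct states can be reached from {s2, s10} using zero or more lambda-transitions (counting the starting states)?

7

Start with {s2, s10}.
From s2 via lambda: add s7.
From s10 via lambda: add s4.
From s4 via lambda: add s8.
From s7 via lambda: add s6.
From s6 via lambda: add s0.
lambda-closure = {s0, s2, s4, s6, s7, s8, s10}, which has 7 states.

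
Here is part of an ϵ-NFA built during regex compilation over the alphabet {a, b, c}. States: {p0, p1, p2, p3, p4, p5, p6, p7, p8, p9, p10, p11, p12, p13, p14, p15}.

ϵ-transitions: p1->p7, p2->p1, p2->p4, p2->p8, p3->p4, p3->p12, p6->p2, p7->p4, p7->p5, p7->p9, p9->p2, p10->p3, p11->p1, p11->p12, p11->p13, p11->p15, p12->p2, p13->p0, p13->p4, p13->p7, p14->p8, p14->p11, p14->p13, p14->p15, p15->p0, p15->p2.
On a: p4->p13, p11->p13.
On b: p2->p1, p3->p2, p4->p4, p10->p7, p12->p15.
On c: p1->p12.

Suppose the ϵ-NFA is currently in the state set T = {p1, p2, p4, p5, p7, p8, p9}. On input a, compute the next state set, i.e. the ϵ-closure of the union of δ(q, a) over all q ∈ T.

{p0, p1, p2, p4, p5, p7, p8, p9, p13}

p4 on a → {p13}.
No a-transition from p1, p2, p5, p7, p8, p9.
Union after reading a: {p13}.
Now take the ϵ-closure:
From p13 via ϵ: add p0, p4, p7.
From p7 via ϵ: add p5, p9.
From p9 via ϵ: add p2.
From p2 via ϵ: add p1, p8.
No new states can be added; the closed set is {p0, p1, p2, p4, p5, p7, p8, p9, p13}.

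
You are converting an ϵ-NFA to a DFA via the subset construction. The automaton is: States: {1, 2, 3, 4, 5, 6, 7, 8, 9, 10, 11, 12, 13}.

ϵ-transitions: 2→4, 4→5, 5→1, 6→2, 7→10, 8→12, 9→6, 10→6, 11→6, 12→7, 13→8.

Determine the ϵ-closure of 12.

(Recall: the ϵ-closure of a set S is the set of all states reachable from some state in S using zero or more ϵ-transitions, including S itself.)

Start with {12}.
From 12 via ϵ: add 7.
From 7 via ϵ: add 10.
From 10 via ϵ: add 6.
From 6 via ϵ: add 2.
From 2 via ϵ: add 4.
From 4 via ϵ: add 5.
From 5 via ϵ: add 1.
No new states can be added; the closed set is {1, 2, 4, 5, 6, 7, 10, 12}.

{1, 2, 4, 5, 6, 7, 10, 12}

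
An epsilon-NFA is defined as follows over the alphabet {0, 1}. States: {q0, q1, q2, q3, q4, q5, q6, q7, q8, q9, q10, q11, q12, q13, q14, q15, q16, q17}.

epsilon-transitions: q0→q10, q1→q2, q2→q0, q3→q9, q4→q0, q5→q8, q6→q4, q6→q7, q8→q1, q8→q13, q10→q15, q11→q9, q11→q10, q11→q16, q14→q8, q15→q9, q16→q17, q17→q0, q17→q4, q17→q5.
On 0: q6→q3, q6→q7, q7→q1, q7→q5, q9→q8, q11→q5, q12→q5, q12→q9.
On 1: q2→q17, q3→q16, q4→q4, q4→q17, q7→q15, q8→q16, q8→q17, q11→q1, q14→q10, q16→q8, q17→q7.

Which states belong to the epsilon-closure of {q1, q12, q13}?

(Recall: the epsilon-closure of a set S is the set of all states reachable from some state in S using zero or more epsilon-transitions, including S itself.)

Start with {q1, q12, q13}.
From q1 via epsilon: add q2.
From q2 via epsilon: add q0.
From q0 via epsilon: add q10.
From q10 via epsilon: add q15.
From q15 via epsilon: add q9.
No new states can be added; the closed set is {q0, q1, q2, q9, q10, q12, q13, q15}.

{q0, q1, q2, q9, q10, q12, q13, q15}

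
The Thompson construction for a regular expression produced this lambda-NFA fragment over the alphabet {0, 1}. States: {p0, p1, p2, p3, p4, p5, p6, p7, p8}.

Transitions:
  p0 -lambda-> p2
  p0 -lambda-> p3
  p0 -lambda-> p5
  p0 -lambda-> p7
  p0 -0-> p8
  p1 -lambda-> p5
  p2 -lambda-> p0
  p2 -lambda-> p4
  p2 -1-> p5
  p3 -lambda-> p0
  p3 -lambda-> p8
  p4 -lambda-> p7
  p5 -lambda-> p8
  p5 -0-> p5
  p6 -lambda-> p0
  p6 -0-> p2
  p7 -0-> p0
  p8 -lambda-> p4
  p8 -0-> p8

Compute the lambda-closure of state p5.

Start with {p5}.
From p5 via lambda: add p8.
From p8 via lambda: add p4.
From p4 via lambda: add p7.
No new states can be added; the closed set is {p4, p5, p7, p8}.

{p4, p5, p7, p8}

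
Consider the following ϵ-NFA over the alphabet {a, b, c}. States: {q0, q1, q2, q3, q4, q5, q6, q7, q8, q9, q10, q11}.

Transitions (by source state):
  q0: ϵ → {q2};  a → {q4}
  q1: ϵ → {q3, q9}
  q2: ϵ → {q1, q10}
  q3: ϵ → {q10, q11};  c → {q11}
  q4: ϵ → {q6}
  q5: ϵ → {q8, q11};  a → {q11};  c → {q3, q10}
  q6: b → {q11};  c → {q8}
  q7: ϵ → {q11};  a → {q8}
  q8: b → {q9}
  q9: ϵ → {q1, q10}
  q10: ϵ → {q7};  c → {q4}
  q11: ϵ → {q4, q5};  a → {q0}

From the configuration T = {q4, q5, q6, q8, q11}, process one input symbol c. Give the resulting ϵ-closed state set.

{q3, q4, q5, q6, q7, q8, q10, q11}

q5 on c → {q3, q10}.
q6 on c → {q8}.
No c-transition from q4, q8, q11.
Union after reading c: {q3, q8, q10}.
Now take the ϵ-closure:
From q3 via ϵ: add q11.
From q10 via ϵ: add q7.
From q11 via ϵ: add q4, q5.
From q4 via ϵ: add q6.
No new states can be added; the closed set is {q3, q4, q5, q6, q7, q8, q10, q11}.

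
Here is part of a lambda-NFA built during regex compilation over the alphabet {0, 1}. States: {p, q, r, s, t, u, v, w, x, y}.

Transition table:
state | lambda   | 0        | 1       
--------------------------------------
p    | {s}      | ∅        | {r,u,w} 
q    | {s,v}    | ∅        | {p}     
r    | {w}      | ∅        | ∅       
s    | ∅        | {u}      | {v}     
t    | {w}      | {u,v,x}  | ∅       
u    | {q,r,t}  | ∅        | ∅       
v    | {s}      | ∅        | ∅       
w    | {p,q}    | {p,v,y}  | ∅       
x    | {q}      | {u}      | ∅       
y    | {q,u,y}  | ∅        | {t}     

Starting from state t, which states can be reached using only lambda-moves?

{p, q, s, t, v, w}

Start with {t}.
From t via lambda: add w.
From w via lambda: add p, q.
From p via lambda: add s.
From q via lambda: add v.
No new states can be added; the closed set is {p, q, s, t, v, w}.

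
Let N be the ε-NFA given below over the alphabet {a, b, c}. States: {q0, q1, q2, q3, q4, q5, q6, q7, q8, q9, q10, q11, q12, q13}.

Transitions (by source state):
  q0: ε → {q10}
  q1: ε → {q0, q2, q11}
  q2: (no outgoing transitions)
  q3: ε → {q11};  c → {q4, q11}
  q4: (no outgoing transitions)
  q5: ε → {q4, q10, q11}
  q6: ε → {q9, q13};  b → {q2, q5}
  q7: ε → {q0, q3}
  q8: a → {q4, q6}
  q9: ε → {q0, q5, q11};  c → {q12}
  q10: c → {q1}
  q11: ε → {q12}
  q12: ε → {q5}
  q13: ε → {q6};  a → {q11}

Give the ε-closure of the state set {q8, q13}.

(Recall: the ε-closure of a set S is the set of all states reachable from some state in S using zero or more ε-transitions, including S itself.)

Start with {q8, q13}.
From q13 via ε: add q6.
From q6 via ε: add q9.
From q9 via ε: add q0, q5, q11.
From q0 via ε: add q10.
From q5 via ε: add q4.
From q11 via ε: add q12.
No new states can be added; the closed set is {q0, q4, q5, q6, q8, q9, q10, q11, q12, q13}.

{q0, q4, q5, q6, q8, q9, q10, q11, q12, q13}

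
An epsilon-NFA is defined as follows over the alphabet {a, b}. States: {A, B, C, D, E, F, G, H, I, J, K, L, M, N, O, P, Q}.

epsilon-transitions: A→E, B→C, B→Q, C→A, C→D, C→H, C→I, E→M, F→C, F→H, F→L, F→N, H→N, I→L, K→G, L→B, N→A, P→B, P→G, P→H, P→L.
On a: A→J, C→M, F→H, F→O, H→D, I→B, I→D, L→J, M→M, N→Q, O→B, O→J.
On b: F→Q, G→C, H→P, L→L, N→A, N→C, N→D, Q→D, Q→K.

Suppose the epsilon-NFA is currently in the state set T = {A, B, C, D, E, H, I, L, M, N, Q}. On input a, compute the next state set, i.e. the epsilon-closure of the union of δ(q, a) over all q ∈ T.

{A, B, C, D, E, H, I, J, L, M, N, Q}

A on a → {J}.
C on a → {M}.
H on a → {D}.
I on a → {B, D}.
L on a → {J}.
M on a → {M}.
N on a → {Q}.
No a-transition from B, D, E, Q.
Union after reading a: {B, D, J, M, Q}.
Now take the epsilon-closure:
From B via epsilon: add C.
From C via epsilon: add A, H, I.
From A via epsilon: add E.
From H via epsilon: add N.
From I via epsilon: add L.
No new states can be added; the closed set is {A, B, C, D, E, H, I, J, L, M, N, Q}.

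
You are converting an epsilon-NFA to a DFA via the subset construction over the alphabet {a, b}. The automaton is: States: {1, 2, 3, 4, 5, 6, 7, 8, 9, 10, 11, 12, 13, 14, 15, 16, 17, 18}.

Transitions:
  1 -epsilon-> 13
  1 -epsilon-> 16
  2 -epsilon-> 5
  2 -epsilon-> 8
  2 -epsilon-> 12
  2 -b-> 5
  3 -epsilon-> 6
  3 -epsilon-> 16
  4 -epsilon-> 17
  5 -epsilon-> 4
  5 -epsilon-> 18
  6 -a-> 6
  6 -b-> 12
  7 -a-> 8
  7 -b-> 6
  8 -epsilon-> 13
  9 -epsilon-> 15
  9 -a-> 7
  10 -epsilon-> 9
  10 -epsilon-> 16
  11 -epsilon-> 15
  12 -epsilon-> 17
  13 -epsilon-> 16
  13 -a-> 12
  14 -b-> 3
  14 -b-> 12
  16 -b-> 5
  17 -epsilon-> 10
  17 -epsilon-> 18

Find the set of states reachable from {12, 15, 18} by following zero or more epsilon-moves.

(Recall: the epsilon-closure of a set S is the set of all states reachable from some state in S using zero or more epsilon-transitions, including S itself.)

Start with {12, 15, 18}.
From 12 via epsilon: add 17.
From 17 via epsilon: add 10.
From 10 via epsilon: add 9, 16.
No new states can be added; the closed set is {9, 10, 12, 15, 16, 17, 18}.

{9, 10, 12, 15, 16, 17, 18}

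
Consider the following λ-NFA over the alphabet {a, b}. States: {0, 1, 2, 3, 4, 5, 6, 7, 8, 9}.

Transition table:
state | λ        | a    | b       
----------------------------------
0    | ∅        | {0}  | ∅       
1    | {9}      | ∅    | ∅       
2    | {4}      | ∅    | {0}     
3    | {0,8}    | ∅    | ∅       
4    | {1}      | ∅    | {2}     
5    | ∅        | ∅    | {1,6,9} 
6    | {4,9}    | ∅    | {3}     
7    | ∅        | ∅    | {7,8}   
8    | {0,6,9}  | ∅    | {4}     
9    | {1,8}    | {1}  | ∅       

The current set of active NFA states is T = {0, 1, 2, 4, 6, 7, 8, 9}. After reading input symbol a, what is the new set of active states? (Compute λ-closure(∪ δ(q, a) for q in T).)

0 on a → {0}.
9 on a → {1}.
No a-transition from 1, 2, 4, 6, 7, 8.
Union after reading a: {0, 1}.
Now take the λ-closure:
From 1 via λ: add 9.
From 9 via λ: add 8.
From 8 via λ: add 6.
From 6 via λ: add 4.
No new states can be added; the closed set is {0, 1, 4, 6, 8, 9}.

{0, 1, 4, 6, 8, 9}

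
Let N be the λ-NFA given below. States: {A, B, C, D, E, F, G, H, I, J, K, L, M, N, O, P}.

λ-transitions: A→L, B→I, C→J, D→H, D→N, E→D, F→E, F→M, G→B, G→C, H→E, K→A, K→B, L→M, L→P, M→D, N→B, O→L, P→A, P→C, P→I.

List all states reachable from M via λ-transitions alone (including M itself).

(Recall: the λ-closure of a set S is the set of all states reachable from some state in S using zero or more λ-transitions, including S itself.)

{B, D, E, H, I, M, N}

Start with {M}.
From M via λ: add D.
From D via λ: add H, N.
From H via λ: add E.
From N via λ: add B.
From B via λ: add I.
No new states can be added; the closed set is {B, D, E, H, I, M, N}.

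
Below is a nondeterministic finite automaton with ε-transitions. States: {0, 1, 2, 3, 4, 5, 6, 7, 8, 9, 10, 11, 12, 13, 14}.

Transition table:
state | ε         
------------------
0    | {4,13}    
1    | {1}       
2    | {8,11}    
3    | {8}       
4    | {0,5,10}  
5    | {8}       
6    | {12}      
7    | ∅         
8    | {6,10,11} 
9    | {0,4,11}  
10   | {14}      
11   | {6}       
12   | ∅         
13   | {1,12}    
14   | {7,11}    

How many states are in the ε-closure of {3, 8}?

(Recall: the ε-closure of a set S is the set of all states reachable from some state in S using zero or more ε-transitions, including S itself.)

8

Start with {3, 8}.
From 8 via ε: add 6, 10, 11.
From 6 via ε: add 12.
From 10 via ε: add 14.
From 14 via ε: add 7.
ε-closure = {3, 6, 7, 8, 10, 11, 12, 14}, which has 8 states.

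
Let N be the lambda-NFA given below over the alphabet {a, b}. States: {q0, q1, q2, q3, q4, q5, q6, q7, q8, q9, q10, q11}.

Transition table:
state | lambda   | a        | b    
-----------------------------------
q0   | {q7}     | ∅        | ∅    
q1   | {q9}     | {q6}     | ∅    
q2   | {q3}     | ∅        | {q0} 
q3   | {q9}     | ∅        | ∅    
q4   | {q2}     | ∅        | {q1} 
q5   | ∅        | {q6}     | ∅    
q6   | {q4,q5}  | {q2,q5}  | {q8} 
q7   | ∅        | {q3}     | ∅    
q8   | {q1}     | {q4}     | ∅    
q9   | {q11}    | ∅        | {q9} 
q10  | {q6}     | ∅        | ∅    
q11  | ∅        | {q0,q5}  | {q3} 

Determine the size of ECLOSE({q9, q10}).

Start with {q9, q10}.
From q9 via lambda: add q11.
From q10 via lambda: add q6.
From q6 via lambda: add q4, q5.
From q4 via lambda: add q2.
From q2 via lambda: add q3.
lambda-closure = {q2, q3, q4, q5, q6, q9, q10, q11}, which has 8 states.

8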